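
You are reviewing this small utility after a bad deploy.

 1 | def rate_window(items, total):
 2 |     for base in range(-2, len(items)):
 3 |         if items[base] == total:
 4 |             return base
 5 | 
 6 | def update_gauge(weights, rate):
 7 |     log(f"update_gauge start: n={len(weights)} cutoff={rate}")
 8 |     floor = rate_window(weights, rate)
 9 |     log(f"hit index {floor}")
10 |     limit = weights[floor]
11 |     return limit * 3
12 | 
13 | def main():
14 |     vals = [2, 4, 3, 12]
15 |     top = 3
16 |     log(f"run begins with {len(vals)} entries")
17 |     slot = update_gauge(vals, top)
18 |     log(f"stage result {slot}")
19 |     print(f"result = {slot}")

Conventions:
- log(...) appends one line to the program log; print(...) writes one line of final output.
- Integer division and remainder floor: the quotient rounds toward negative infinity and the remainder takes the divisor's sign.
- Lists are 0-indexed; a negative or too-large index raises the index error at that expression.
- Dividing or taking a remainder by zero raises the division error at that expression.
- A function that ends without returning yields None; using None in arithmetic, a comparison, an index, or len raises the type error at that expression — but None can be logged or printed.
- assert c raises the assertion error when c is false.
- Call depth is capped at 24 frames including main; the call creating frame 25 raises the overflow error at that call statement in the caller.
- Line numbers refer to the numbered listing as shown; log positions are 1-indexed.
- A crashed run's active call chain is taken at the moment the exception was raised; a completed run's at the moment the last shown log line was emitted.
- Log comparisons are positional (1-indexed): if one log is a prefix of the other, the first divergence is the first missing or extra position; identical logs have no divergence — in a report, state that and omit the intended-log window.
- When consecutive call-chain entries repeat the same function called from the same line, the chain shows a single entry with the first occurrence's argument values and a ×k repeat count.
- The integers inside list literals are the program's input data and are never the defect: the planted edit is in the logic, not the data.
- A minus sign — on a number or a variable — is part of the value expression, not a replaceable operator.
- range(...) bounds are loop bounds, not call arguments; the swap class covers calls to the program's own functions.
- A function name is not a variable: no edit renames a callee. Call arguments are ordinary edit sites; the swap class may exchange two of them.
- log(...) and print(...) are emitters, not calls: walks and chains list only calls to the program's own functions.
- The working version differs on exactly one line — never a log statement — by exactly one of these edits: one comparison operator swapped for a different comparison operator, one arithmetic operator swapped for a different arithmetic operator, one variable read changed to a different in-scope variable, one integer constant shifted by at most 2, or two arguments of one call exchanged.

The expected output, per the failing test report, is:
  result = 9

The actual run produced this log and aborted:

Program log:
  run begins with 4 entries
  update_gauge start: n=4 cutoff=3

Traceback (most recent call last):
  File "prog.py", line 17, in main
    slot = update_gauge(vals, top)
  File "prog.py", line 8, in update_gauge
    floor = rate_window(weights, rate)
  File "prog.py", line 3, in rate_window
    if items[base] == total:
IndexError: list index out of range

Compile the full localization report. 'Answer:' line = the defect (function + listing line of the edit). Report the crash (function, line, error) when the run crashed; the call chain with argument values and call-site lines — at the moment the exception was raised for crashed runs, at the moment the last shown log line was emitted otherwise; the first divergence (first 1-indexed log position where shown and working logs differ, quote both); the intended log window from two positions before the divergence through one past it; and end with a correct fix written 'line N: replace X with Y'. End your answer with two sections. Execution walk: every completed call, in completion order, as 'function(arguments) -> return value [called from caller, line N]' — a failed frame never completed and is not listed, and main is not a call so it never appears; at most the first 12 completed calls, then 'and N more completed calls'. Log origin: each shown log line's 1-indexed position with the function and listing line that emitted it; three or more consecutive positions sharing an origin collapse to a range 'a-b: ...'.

Answer: the defect is in rate_window at line 2.
Key observation: After 2 matching log lines the faulty run goes silent, while the working version continues with 'hit index 2'.
Crash: rate_window, line 3, IndexError.
Call chain: main -> update_gauge([2, 4, 3, 12], 3) (called at line 17) -> rate_window([2, 4, 3, 12], 3) (called at line 8).
First divergence: position 3 — the faulty run's log ends after 2 lines; the working version continues with 'hit index 2'.
Intended log window:
  1: run begins with 4 entries
  2: update_gauge start: n=4 cutoff=3
  3: hit index 2
  4: stage result 9
Execution walk:
  (no call completed)
Origin of each log line:
  1: emitted by main (line 16)
  2: emitted by update_gauge (line 7)
A correct fix: line 2: replace `-2` with `0`.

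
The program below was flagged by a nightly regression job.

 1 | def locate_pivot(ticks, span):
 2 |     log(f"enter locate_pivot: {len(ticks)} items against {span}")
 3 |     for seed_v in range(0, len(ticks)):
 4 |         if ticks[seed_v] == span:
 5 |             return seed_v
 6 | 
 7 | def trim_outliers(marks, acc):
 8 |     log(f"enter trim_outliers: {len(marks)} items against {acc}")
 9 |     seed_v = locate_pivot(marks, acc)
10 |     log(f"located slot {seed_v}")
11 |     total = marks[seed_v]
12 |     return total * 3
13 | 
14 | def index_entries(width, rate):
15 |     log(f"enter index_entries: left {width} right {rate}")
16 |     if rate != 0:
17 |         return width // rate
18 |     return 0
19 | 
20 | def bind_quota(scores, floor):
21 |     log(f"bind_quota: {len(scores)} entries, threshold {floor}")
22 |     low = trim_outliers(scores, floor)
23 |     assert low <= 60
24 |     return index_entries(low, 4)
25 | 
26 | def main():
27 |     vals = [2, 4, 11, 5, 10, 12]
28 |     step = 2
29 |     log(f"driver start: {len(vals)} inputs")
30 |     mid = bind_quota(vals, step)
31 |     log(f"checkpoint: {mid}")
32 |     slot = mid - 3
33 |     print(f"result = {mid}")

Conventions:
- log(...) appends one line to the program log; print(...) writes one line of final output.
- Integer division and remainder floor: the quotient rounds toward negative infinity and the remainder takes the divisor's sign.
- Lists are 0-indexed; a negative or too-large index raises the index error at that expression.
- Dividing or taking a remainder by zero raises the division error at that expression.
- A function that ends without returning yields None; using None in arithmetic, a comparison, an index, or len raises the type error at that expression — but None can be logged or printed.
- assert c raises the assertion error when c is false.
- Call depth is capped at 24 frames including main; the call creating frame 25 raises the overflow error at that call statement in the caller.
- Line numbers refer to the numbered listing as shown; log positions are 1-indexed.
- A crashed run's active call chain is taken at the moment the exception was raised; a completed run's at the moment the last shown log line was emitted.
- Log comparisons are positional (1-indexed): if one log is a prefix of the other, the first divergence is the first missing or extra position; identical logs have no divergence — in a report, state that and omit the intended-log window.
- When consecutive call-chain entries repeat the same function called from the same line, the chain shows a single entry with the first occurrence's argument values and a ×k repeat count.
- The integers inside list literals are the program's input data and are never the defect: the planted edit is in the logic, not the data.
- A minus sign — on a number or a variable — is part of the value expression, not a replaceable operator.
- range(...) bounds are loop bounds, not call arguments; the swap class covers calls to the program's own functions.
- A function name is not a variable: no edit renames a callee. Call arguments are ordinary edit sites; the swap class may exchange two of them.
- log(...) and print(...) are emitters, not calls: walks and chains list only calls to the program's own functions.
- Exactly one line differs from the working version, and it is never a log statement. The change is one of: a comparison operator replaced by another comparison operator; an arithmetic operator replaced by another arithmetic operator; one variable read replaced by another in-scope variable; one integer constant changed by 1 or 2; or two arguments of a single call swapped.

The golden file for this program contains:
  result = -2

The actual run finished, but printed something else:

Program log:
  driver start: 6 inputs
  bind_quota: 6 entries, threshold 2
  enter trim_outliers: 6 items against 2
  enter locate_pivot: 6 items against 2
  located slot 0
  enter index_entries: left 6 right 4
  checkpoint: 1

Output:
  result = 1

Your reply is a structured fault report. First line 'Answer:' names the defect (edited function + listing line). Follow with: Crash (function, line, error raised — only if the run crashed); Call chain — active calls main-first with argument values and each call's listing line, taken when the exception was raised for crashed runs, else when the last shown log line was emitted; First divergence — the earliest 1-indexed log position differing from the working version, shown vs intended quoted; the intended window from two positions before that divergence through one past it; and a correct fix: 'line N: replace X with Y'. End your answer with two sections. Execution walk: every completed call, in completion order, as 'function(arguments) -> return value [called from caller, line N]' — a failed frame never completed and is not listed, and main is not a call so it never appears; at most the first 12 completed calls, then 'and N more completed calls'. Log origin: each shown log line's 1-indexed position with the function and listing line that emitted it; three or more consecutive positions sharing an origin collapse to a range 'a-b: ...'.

Answer: the defect is in main at line 33.
Key observation: The logs agree in full; only the final output differs.
Call chain: main.
First divergence: none (the log streams are identical).
Execution walk:
  locate_pivot([2, 4, 11, 5, 10, 12], 2) -> 0  [called from trim_outliers, line 9]
  trim_outliers([2, 4, 11, 5, 10, 12], 2) -> 6  [called from bind_quota, line 22]
  index_entries(6, 4) -> 1  [called from bind_quota, line 24]
  bind_quota([2, 4, 11, 5, 10, 12], 2) -> 1  [called from main, line 30]
Origin of each log line:
  1: emitted by main (line 29)
  2: emitted by bind_quota (line 21)
  3: emitted by trim_outliers (line 8)
  4: emitted by locate_pivot (line 2)
  5: emitted by trim_outliers (line 10)
  6: emitted by index_entries (line 15)
  7: emitted by main (line 31)
A correct fix: line 33: replace `mid` with `slot`.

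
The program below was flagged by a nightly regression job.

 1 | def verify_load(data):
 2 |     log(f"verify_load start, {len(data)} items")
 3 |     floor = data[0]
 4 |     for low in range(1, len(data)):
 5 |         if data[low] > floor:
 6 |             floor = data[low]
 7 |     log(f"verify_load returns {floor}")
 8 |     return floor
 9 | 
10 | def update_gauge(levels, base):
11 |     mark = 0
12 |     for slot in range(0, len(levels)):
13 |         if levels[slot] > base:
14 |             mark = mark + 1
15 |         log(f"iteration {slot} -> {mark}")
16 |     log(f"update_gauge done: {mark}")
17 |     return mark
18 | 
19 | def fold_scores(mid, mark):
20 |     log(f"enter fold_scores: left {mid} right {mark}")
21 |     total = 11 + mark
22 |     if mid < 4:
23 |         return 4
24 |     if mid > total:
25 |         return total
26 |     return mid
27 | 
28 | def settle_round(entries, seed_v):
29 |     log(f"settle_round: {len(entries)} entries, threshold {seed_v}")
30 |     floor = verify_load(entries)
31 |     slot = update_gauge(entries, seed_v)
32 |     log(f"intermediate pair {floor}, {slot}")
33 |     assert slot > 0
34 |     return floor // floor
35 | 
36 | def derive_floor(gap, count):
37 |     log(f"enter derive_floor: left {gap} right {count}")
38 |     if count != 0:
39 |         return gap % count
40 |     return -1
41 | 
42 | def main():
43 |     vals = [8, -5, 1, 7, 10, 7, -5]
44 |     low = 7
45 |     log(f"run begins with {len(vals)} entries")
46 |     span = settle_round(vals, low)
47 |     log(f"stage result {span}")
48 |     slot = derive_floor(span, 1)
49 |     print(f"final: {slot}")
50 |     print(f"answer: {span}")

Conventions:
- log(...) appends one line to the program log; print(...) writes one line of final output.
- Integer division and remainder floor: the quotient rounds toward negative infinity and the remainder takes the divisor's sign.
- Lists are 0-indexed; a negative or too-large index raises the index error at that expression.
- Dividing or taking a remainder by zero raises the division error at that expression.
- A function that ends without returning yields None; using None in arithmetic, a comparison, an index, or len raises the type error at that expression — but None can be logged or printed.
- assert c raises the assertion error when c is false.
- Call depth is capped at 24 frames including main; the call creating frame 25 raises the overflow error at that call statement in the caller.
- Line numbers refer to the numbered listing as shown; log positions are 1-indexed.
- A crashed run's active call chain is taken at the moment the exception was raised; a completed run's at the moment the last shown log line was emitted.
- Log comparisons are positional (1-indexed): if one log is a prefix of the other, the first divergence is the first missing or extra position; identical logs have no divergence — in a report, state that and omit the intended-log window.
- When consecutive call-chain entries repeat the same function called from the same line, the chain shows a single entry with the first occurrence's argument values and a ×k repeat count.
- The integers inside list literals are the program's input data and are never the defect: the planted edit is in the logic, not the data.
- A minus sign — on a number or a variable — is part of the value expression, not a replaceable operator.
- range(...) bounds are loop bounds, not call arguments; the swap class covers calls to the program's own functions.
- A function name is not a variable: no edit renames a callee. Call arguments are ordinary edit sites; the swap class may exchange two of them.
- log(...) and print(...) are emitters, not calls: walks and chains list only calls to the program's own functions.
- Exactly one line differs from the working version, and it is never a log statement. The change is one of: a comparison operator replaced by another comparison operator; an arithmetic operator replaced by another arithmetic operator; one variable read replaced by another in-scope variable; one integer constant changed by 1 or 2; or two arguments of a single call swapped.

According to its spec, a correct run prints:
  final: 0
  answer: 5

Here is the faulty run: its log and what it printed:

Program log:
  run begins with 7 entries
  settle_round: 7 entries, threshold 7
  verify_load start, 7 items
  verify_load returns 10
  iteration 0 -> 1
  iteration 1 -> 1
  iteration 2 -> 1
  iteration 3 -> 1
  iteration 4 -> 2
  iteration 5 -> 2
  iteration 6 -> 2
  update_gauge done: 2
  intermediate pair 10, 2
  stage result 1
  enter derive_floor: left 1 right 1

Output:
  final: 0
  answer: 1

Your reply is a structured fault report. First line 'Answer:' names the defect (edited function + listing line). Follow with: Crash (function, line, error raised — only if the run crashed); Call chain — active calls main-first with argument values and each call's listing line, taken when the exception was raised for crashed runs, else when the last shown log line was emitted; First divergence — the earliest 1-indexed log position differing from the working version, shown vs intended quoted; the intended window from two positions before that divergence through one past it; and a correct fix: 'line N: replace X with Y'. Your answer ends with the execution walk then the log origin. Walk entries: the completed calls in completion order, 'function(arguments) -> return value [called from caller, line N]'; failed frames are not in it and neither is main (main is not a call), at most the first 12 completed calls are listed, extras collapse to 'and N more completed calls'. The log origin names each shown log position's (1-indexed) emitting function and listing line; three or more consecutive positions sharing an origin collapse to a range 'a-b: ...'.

Answer: the defect is in settle_round at line 34.
The tell: Position 14 is the first bad log line: 'stage result 1' should read 'stage result 5'.
Call chain: main -> derive_floor(1, 1) (called at line 48).
First divergence: position 14 — the shown line 'stage result 1' should read 'stage result 5'.
Intended log window:
  12: update_gauge done: 2
  13: intermediate pair 10, 2
  14: stage result 5
  15: enter derive_floor: left 5 right 1
Execution walk:
  verify_load([8, -5, 1, 7, 10, 7, -5]) -> 10  [called from settle_round, line 30]
  update_gauge([8, -5, 1, 7, 10, 7, -5], 7) -> 2  [called from settle_round, line 31]
  settle_round([8, -5, 1, 7, 10, 7, -5], 7) -> 1  [called from main, line 46]
  derive_floor(1, 1) -> 0  [called from main, line 48]
Log origin:
  1: from main, line 45
  2: from settle_round, line 29
  3: from verify_load, line 2
  4: from verify_load, line 7
  5-11: from update_gauge, line 15
  12: from update_gauge, line 16
  13: from settle_round, line 32
  14: from main, line 47
  15: from derive_floor, line 37
A correct fix: line 34: replace `floor // floor` with `floor // slot`.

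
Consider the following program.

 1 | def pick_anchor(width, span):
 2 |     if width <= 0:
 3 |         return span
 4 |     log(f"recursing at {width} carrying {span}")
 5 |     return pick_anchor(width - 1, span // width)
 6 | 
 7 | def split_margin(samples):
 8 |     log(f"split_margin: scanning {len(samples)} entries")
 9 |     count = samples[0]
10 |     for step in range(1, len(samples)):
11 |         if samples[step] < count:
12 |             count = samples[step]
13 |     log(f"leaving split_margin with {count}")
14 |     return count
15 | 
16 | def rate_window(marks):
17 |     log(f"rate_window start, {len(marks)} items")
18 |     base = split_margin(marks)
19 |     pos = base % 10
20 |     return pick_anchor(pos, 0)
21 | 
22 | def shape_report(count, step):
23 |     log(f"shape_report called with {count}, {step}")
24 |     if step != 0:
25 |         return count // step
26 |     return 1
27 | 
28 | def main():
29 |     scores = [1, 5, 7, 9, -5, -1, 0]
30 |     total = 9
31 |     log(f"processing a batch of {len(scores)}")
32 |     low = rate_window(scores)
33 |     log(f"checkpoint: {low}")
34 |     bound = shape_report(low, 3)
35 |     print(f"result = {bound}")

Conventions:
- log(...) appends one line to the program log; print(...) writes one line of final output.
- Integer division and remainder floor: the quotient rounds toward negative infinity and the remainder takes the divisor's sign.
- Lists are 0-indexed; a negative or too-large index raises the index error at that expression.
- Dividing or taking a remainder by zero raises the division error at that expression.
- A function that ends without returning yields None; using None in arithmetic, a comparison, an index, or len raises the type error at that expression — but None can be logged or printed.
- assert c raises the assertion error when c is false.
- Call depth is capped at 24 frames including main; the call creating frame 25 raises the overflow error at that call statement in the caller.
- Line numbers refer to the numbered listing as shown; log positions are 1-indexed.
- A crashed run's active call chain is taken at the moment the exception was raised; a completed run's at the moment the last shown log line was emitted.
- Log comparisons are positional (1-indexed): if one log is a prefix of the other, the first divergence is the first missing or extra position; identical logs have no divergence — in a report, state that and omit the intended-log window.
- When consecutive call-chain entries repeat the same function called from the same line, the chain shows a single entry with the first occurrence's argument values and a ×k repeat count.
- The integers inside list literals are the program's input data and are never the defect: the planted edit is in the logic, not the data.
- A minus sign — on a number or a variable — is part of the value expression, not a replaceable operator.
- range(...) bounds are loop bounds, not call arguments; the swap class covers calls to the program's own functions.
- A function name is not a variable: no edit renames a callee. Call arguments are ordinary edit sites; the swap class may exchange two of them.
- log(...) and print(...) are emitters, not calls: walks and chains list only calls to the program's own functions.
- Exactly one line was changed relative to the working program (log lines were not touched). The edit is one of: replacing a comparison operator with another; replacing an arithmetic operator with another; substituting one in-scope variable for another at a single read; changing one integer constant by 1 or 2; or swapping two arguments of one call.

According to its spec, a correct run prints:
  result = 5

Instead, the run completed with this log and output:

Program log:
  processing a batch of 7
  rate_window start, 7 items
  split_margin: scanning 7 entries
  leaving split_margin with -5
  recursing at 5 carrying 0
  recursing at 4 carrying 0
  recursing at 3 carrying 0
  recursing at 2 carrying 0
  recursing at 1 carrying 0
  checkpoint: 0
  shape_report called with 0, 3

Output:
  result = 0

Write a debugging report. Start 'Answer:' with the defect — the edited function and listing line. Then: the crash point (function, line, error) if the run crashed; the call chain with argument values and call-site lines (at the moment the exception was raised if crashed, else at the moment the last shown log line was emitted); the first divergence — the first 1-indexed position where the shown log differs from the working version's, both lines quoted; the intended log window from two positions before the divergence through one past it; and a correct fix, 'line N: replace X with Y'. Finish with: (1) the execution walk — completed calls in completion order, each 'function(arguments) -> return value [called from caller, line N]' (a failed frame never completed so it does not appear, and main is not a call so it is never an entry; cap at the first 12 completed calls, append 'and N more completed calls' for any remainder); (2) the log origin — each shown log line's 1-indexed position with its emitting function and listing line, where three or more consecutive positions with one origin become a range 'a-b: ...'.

Answer: the defect is in pick_anchor at line 5.
Key observation: Everything matches until log position 6, which reads 'recursing at 4 carrying 0' in place of 'recursing at 4 carrying 5'.
Call chain: main -> shape_report(0, 3) (called at line 34).
First divergence: position 6 — the shown line 'recursing at 4 carrying 0' should read 'recursing at 4 carrying 5'.
Intended log window:
  4: leaving split_margin with -5
  5: recursing at 5 carrying 0
  6: recursing at 4 carrying 5
  7: recursing at 3 carrying 9
Execution walk:
  split_margin([1, 5, 7, 9, -5, -1, 0]) -> -5  [called from rate_window, line 18]
  pick_anchor(0, 0) -> 0  [called from pick_anchor, line 5]
  pick_anchor(1, 0) -> 0  [called from pick_anchor, line 5]
  pick_anchor(2, 0) -> 0  [called from pick_anchor, line 5]
  pick_anchor(3, 0) -> 0  [called from pick_anchor, line 5]
  pick_anchor(4, 0) -> 0  [called from pick_anchor, line 5]
  pick_anchor(5, 0) -> 0  [called from rate_window, line 20]
  rate_window([1, 5, 7, 9, -5, -1, 0]) -> 0  [called from main, line 32]
  shape_report(0, 3) -> 0  [called from main, line 34]
Log line origins:
  1: logged in main at line 31
  2: logged in rate_window at line 17
  3: logged in split_margin at line 8
  4: logged in split_margin at line 13
  5-9: logged in pick_anchor at line 4
  10: logged in main at line 33
  11: logged in shape_report at line 23
A correct fix: line 5: replace `//` with `+`.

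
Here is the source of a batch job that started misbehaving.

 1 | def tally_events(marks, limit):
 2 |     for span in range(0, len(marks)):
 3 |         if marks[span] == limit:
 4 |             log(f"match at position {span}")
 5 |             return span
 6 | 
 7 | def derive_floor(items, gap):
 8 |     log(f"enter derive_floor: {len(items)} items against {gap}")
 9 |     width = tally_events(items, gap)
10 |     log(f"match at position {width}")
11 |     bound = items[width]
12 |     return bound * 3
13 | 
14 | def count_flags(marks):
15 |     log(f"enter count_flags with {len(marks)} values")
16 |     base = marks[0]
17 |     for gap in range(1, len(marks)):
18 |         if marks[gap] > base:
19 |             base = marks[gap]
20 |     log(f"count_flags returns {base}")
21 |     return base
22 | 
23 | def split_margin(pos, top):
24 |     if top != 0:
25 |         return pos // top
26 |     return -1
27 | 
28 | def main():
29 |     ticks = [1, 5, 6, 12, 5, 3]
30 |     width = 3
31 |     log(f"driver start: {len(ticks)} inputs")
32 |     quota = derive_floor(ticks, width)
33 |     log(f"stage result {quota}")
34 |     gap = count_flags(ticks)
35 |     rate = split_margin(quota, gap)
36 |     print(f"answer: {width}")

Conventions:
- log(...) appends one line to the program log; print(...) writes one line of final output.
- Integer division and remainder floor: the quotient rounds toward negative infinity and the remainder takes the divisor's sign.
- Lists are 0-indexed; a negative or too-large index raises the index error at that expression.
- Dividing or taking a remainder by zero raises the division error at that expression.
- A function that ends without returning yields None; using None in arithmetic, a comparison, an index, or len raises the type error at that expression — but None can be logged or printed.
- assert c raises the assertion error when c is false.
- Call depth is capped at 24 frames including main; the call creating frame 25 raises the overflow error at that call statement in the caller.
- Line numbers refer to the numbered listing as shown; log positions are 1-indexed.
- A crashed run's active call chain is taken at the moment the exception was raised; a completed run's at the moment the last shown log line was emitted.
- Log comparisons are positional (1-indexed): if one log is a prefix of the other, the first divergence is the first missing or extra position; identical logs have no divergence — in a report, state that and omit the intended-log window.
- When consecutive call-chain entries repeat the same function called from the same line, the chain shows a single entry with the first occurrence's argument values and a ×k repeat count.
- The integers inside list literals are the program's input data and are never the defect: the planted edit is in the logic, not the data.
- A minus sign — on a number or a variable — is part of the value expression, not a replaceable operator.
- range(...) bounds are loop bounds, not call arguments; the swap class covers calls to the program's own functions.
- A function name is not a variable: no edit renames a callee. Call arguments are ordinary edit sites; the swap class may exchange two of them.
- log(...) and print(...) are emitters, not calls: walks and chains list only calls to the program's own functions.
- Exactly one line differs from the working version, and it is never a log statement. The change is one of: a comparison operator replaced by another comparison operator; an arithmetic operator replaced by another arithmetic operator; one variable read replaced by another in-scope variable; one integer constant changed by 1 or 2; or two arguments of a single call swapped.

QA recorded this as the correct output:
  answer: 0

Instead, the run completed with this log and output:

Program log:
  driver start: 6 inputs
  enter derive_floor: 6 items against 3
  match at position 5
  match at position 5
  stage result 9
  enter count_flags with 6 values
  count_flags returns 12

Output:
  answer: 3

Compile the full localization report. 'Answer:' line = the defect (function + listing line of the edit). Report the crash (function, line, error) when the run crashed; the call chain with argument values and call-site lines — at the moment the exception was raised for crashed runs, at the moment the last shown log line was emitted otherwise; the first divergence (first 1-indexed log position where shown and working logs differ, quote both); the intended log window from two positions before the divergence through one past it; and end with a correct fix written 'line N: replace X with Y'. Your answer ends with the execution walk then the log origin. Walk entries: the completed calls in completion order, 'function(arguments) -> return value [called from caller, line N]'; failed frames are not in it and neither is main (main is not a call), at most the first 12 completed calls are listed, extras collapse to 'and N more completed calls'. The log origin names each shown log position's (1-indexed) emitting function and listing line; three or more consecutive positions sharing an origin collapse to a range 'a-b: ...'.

Answer: the defect is in main at line 36.
Core observation: The two runs log identically and part ways only at the printed values.
Call chain: main -> count_flags([1, 5, 6, 12, 5, 3]) (called at line 34).
First divergence: none (the log streams are identical).
Execution walk:
  tally_events([1, 5, 6, 12, 5, 3], 3) -> 5  [called from derive_floor, line 9]
  derive_floor([1, 5, 6, 12, 5, 3], 3) -> 9  [called from main, line 32]
  count_flags([1, 5, 6, 12, 5, 3]) -> 12  [called from main, line 34]
  split_margin(9, 12) -> 0  [called from main, line 35]
Log line origins:
  1 — main, line 31
  2 — derive_floor, line 8
  3 — tally_events, line 4
  4 — derive_floor, line 10
  5 — main, line 33
  6 — count_flags, line 15
  7 — count_flags, line 20
A correct fix: line 36: replace `width` with `rate`.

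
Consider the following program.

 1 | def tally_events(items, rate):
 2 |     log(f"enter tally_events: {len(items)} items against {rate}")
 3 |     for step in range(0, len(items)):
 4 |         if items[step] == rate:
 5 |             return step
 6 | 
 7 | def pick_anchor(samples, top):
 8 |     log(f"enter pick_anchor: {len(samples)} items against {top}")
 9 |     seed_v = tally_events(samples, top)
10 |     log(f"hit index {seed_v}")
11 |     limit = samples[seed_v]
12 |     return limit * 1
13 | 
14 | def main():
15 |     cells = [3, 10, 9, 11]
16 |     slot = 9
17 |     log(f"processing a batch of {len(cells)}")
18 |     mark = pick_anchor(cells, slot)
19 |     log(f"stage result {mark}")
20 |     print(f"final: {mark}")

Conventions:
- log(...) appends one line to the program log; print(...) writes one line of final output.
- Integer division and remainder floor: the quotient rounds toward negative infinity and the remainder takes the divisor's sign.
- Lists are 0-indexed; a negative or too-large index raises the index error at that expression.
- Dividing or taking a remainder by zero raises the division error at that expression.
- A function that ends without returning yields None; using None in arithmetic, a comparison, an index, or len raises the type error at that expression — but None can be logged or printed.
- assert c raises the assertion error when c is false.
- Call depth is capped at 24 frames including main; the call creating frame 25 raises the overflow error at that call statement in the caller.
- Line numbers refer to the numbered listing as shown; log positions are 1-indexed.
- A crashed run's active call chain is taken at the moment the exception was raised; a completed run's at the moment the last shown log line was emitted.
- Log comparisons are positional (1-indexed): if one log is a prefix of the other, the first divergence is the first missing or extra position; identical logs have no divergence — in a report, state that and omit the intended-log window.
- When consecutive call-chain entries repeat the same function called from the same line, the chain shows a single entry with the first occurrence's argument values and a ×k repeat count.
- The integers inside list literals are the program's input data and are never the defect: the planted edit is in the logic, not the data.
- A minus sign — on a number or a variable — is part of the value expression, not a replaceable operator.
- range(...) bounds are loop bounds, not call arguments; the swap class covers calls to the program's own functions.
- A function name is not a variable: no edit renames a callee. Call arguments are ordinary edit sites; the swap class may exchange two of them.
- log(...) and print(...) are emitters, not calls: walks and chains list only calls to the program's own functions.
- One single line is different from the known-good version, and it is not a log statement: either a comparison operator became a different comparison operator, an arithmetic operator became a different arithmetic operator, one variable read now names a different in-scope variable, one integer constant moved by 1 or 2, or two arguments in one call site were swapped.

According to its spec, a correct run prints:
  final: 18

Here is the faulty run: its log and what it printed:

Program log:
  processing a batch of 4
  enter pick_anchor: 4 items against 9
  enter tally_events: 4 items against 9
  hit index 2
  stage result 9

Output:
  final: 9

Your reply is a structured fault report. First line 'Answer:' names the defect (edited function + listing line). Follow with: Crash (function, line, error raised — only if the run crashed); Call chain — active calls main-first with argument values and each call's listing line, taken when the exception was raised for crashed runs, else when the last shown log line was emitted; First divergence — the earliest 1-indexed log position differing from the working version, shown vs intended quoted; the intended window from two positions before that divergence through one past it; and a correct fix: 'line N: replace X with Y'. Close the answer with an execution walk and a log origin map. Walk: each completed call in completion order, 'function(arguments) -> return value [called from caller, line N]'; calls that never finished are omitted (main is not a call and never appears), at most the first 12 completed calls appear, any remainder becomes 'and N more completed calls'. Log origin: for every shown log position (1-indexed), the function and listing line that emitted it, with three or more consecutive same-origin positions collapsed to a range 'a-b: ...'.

Answer: the defect is in pick_anchor at line 12.
The tell: The log first diverges at position 5: the faulty run prints 'stage result 9' where the working version prints 'stage result 18'.
Call chain: main.
First divergence: position 5; shown 'stage result 9' vs intended 'stage result 18'.
Intended log window:
  3: enter tally_events: 4 items against 9
  4: hit index 2
  5: stage result 18
Execution walk:
  tally_events([3, 10, 9, 11], 9) -> 2  [called from pick_anchor, line 9]
  pick_anchor([3, 10, 9, 11], 9) -> 9  [called from main, line 18]
Log line origins:
  1 — main, line 17
  2 — pick_anchor, line 8
  3 — tally_events, line 2
  4 — pick_anchor, line 10
  5 — main, line 19
A correct fix: line 12: replace `1` with `2`.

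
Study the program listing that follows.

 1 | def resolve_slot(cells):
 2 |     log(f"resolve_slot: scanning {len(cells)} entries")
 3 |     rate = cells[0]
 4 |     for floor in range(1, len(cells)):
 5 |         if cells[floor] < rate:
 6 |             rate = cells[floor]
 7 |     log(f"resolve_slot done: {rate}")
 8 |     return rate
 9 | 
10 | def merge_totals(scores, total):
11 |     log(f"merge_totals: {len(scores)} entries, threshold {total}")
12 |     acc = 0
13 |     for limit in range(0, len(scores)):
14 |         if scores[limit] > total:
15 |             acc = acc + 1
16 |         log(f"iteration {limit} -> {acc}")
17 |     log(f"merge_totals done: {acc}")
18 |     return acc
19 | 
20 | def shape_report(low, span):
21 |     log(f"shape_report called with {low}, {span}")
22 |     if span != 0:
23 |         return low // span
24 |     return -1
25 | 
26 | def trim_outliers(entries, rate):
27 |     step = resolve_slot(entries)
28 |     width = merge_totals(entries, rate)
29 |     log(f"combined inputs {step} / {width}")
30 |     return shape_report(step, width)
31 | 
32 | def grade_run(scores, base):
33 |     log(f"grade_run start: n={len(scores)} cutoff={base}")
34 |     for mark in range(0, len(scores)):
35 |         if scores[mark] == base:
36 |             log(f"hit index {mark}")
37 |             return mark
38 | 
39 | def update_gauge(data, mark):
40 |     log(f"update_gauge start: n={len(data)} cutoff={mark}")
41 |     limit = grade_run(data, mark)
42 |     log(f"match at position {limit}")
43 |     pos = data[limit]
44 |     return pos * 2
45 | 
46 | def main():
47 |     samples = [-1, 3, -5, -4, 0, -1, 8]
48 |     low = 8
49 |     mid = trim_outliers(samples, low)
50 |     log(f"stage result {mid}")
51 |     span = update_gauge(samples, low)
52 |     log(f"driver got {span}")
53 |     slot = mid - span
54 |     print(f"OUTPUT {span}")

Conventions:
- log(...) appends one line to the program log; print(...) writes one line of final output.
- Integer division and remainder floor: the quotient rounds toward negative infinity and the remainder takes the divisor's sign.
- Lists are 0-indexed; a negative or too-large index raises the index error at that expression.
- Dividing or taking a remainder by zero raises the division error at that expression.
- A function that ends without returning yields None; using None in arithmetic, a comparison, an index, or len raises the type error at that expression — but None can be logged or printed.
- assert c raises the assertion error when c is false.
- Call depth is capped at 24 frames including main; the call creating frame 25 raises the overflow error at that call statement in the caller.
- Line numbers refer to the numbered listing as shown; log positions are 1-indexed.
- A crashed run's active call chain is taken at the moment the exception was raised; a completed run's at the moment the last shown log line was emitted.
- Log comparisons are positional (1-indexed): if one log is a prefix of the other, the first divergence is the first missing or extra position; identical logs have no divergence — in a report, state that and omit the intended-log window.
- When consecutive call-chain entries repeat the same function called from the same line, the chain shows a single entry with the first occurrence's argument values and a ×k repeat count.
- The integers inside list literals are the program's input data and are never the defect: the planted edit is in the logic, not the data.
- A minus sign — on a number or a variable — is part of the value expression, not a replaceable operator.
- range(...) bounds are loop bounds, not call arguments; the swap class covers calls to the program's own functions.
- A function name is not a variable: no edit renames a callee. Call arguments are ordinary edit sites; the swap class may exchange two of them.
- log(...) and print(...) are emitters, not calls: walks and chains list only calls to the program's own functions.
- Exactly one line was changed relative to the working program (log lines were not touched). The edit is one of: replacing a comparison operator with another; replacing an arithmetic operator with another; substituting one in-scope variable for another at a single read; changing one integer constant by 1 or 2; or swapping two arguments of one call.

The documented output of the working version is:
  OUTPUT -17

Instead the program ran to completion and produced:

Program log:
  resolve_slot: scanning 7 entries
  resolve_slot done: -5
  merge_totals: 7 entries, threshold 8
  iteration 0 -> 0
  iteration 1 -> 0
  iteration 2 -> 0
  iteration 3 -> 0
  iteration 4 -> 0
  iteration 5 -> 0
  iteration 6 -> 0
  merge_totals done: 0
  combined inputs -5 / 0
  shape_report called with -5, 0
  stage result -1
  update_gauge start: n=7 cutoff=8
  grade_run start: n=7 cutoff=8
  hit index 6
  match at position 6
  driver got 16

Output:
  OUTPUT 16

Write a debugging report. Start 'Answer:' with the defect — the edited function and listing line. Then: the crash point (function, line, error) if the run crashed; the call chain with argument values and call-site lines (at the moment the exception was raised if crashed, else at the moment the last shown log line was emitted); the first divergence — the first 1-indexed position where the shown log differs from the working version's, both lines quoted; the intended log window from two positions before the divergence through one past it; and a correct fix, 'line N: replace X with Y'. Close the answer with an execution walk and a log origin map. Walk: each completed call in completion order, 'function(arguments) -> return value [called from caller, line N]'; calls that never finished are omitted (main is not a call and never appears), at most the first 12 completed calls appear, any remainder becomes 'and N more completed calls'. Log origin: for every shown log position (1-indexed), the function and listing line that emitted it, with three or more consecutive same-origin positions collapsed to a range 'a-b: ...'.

Answer: the defect is in main at line 54.
The tell: The logs agree in full; only the final output differs.
Call chain: main.
First divergence: there is none — every log position agrees.
Execution walk:
  resolve_slot([-1, 3, -5, -4, 0, -1, 8]) -> -5  [called from trim_outliers, line 27]
  merge_totals([-1, 3, -5, -4, 0, -1, 8], 8) -> 0  [called from trim_outliers, line 28]
  shape_report(-5, 0) -> -1  [called from trim_outliers, line 30]
  trim_outliers([-1, 3, -5, -4, 0, -1, 8], 8) -> -1  [called from main, line 49]
  grade_run([-1, 3, -5, -4, 0, -1, 8], 8) -> 6  [called from update_gauge, line 41]
  update_gauge([-1, 3, -5, -4, 0, -1, 8], 8) -> 16  [called from main, line 51]
Log origins:
  1: emitted by resolve_slot (line 2)
  2: emitted by resolve_slot (line 7)
  3: emitted by merge_totals (line 11)
  4-10: emitted by merge_totals (line 16)
  11: emitted by merge_totals (line 17)
  12: emitted by trim_outliers (line 29)
  13: emitted by shape_report (line 21)
  14: emitted by main (line 50)
  15: emitted by update_gauge (line 40)
  16: emitted by grade_run (line 33)
  17: emitted by grade_run (line 36)
  18: emitted by update_gauge (line 42)
  19: emitted by main (line 52)
A correct fix: line 54: replace `span` with `slot`.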